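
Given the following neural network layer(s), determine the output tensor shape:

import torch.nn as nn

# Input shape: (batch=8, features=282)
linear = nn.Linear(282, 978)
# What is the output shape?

Input shape: (8, 282)
Output shape: (8, 978)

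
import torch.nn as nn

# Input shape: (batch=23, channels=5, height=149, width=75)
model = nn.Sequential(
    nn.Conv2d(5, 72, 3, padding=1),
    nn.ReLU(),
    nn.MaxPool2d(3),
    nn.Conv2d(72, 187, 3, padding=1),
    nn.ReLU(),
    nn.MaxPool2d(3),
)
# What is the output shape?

Input shape: (23, 5, 149, 75)
  -> after first Conv2d: (23, 72, 149, 75)
  -> after first MaxPool2d: (23, 72, 49, 25)
  -> after second Conv2d: (23, 187, 49, 25)
Output shape: (23, 187, 16, 8)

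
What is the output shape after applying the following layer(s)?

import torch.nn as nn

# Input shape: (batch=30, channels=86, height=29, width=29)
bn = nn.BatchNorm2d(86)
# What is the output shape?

Input shape: (30, 86, 29, 29)
Output shape: (30, 86, 29, 29)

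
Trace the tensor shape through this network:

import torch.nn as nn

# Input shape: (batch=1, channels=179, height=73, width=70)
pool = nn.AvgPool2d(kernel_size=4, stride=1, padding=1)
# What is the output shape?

Input shape: (1, 179, 73, 70)
Output shape: (1, 179, 72, 69)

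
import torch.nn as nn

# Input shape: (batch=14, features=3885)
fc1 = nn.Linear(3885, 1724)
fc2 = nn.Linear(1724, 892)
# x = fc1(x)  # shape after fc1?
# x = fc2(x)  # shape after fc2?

Input shape: (14, 3885)
  -> after fc1: (14, 1724)
Output shape: (14, 892)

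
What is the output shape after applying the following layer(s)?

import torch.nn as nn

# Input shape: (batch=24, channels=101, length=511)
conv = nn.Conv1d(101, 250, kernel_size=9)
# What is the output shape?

Input shape: (24, 101, 511)
Output shape: (24, 250, 503)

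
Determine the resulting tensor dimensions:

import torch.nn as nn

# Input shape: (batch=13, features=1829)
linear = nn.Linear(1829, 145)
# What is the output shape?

Input shape: (13, 1829)
Output shape: (13, 145)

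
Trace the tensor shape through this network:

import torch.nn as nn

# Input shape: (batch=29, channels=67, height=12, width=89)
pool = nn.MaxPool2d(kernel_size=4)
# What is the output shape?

Input shape: (29, 67, 12, 89)
Output shape: (29, 67, 3, 22)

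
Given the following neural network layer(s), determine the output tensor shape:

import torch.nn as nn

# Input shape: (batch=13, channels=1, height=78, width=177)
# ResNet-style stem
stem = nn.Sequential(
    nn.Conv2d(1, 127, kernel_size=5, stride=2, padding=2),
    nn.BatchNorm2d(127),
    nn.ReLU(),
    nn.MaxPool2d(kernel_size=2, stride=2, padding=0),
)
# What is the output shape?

Input shape: (13, 1, 78, 177)
  -> after Conv2d 5x5 stride=2: (13, 127, 39, 89)
Output shape: (13, 127, 19, 44)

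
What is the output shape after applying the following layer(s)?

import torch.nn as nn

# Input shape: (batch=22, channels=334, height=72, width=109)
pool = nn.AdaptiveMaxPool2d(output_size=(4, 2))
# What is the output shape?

Input shape: (22, 334, 72, 109)
Output shape: (22, 334, 4, 2)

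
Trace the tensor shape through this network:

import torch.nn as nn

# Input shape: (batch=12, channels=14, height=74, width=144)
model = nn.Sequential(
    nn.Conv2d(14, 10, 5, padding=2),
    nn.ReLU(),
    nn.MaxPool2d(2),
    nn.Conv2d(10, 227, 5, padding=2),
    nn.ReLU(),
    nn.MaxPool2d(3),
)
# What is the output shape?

Input shape: (12, 14, 74, 144)
  -> after first Conv2d: (12, 10, 74, 144)
  -> after first MaxPool2d: (12, 10, 37, 72)
  -> after second Conv2d: (12, 227, 37, 72)
Output shape: (12, 227, 12, 24)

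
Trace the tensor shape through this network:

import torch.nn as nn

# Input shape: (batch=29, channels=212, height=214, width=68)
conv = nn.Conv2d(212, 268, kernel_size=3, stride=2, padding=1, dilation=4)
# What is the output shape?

Input shape: (29, 212, 214, 68)
Output shape: (29, 268, 104, 31)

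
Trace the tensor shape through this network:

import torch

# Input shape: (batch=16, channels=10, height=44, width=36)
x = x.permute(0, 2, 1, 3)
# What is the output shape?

Input shape: (16, 10, 44, 36)
Output shape: (16, 44, 10, 36)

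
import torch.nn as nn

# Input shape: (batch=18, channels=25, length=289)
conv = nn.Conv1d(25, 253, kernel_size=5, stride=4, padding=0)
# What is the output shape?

Input shape: (18, 25, 289)
Output shape: (18, 253, 72)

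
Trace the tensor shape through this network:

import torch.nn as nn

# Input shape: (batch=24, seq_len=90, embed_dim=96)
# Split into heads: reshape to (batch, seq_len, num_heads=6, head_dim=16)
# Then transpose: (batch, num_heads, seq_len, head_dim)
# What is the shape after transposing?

Input shape: (24, 90, 96)
  -> after reshape: (24, 90, 6, 16)
Output shape: (24, 6, 90, 16)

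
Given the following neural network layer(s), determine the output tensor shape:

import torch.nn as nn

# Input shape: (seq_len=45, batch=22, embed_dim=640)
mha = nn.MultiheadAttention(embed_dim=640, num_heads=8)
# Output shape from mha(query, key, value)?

Input shape: (45, 22, 640)
Output shape: (45, 22, 640)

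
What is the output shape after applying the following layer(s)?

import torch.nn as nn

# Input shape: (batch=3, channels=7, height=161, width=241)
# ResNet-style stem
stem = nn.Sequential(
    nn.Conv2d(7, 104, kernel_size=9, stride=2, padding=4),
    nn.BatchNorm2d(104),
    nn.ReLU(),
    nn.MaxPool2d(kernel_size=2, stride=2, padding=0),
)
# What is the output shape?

Input shape: (3, 7, 161, 241)
  -> after Conv2d 9x9 stride=2: (3, 104, 81, 121)
Output shape: (3, 104, 40, 60)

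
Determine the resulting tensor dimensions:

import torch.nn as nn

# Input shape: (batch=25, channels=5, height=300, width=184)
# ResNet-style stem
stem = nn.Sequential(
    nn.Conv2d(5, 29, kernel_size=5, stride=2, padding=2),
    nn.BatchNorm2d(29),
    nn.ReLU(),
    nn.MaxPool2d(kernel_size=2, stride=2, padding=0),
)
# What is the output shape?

Input shape: (25, 5, 300, 184)
  -> after Conv2d 5x5 stride=2: (25, 29, 150, 92)
Output shape: (25, 29, 75, 46)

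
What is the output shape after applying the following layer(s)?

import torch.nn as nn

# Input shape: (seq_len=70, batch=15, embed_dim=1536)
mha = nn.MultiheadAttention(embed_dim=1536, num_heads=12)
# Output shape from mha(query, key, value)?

Input shape: (70, 15, 1536)
Output shape: (70, 15, 1536)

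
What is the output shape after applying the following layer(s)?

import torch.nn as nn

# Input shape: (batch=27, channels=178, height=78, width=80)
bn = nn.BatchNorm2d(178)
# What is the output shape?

Input shape: (27, 178, 78, 80)
Output shape: (27, 178, 78, 80)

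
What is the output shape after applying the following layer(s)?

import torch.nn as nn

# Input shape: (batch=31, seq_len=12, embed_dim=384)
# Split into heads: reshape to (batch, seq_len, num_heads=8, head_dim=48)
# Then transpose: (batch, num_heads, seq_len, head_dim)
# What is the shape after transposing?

Input shape: (31, 12, 384)
  -> after reshape: (31, 12, 8, 48)
Output shape: (31, 8, 12, 48)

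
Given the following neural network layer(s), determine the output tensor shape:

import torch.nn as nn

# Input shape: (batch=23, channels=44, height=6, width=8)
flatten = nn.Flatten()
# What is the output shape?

Input shape: (23, 44, 6, 8)
Output shape: (23, 2112)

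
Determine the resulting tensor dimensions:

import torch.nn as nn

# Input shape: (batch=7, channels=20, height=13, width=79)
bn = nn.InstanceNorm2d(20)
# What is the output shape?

Input shape: (7, 20, 13, 79)
Output shape: (7, 20, 13, 79)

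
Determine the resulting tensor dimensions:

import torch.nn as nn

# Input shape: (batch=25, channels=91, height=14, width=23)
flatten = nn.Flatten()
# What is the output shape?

Input shape: (25, 91, 14, 23)
Output shape: (25, 29302)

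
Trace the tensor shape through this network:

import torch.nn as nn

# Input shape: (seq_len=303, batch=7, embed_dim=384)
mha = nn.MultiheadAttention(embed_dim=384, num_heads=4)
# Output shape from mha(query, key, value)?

Input shape: (303, 7, 384)
Output shape: (303, 7, 384)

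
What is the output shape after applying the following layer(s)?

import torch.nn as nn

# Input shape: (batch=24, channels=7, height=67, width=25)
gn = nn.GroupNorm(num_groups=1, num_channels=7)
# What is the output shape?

Input shape: (24, 7, 67, 25)
Output shape: (24, 7, 67, 25)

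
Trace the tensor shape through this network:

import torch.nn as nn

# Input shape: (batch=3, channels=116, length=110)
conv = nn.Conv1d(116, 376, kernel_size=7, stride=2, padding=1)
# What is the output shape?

Input shape: (3, 116, 110)
Output shape: (3, 376, 53)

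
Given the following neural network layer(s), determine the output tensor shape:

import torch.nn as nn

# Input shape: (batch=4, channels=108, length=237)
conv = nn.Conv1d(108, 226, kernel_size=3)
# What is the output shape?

Input shape: (4, 108, 237)
Output shape: (4, 226, 235)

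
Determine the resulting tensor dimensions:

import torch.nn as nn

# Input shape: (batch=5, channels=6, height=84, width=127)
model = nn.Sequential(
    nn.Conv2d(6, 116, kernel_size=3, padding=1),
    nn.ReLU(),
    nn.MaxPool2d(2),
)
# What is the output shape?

Input shape: (5, 6, 84, 127)
  -> after Conv2d: (5, 116, 84, 127)
  -> after ReLU: (5, 116, 84, 127)
Output shape: (5, 116, 42, 63)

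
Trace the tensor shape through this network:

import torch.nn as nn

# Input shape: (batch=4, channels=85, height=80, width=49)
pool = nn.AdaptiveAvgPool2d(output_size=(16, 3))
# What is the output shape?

Input shape: (4, 85, 80, 49)
Output shape: (4, 85, 16, 3)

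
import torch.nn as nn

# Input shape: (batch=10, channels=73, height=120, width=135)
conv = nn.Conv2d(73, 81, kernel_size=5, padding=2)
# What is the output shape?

Input shape: (10, 73, 120, 135)
Output shape: (10, 81, 120, 135)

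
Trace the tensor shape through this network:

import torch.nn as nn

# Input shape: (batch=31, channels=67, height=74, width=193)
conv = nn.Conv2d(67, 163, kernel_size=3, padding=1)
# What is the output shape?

Input shape: (31, 67, 74, 193)
Output shape: (31, 163, 74, 193)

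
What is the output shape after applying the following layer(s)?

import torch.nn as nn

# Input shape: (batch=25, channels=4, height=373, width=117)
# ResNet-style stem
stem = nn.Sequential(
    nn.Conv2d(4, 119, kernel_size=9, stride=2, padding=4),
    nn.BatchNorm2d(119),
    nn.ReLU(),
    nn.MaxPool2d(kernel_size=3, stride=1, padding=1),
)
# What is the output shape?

Input shape: (25, 4, 373, 117)
  -> after Conv2d 9x9 stride=2: (25, 119, 187, 59)
Output shape: (25, 119, 187, 59)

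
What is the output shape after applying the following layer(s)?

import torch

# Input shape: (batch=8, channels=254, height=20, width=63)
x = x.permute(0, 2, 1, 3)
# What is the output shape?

Input shape: (8, 254, 20, 63)
Output shape: (8, 20, 254, 63)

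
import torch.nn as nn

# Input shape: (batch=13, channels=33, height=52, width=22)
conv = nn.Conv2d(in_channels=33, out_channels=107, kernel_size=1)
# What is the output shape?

Input shape: (13, 33, 52, 22)
Output shape: (13, 107, 52, 22)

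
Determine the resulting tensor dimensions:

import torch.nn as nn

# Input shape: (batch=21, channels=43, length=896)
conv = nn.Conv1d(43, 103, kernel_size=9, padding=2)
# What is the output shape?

Input shape: (21, 43, 896)
Output shape: (21, 103, 892)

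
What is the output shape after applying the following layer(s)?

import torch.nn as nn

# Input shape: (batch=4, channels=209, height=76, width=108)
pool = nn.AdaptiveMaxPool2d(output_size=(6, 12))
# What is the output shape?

Input shape: (4, 209, 76, 108)
Output shape: (4, 209, 6, 12)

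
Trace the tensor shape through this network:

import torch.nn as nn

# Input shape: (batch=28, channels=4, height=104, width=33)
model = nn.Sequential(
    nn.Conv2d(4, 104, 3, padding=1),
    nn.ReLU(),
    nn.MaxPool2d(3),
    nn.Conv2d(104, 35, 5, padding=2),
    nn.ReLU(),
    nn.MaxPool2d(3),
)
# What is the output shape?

Input shape: (28, 4, 104, 33)
  -> after first Conv2d: (28, 104, 104, 33)
  -> after first MaxPool2d: (28, 104, 34, 11)
  -> after second Conv2d: (28, 35, 34, 11)
Output shape: (28, 35, 11, 3)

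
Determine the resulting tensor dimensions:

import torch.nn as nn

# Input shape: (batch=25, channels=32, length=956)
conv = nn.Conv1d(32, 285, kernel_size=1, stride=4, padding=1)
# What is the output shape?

Input shape: (25, 32, 956)
Output shape: (25, 285, 240)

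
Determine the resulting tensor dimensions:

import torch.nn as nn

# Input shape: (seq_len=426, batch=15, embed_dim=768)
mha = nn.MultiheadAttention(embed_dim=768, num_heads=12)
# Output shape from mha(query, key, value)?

Input shape: (426, 15, 768)
Output shape: (426, 15, 768)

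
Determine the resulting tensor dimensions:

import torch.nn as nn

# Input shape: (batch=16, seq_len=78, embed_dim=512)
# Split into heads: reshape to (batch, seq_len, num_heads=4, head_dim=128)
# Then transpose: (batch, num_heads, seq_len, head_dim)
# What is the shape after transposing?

Input shape: (16, 78, 512)
  -> after reshape: (16, 78, 4, 128)
Output shape: (16, 4, 78, 128)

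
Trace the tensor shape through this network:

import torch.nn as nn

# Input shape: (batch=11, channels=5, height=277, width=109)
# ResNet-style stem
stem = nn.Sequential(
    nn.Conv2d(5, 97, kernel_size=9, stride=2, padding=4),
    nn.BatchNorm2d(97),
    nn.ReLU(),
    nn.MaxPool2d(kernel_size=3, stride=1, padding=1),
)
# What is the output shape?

Input shape: (11, 5, 277, 109)
  -> after Conv2d 9x9 stride=2: (11, 97, 139, 55)
Output shape: (11, 97, 139, 55)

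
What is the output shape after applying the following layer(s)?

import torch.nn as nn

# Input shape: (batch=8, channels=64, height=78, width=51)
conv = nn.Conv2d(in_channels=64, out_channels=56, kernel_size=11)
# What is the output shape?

Input shape: (8, 64, 78, 51)
Output shape: (8, 56, 68, 41)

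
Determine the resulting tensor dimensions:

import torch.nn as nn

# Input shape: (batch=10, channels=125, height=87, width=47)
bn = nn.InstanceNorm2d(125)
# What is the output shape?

Input shape: (10, 125, 87, 47)
Output shape: (10, 125, 87, 47)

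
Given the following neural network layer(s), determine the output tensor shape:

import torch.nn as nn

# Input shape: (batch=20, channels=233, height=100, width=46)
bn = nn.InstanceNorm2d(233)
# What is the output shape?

Input shape: (20, 233, 100, 46)
Output shape: (20, 233, 100, 46)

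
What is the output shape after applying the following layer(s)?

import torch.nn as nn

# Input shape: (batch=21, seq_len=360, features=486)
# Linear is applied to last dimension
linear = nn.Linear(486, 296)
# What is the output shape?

Input shape: (21, 360, 486)
Output shape: (21, 360, 296)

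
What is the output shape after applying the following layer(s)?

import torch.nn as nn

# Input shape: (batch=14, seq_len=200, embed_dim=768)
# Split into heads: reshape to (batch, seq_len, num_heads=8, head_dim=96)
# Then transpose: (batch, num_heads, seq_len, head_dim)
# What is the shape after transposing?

Input shape: (14, 200, 768)
  -> after reshape: (14, 200, 8, 96)
Output shape: (14, 8, 200, 96)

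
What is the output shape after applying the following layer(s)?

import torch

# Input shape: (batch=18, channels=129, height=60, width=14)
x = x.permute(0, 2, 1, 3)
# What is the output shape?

Input shape: (18, 129, 60, 14)
Output shape: (18, 60, 129, 14)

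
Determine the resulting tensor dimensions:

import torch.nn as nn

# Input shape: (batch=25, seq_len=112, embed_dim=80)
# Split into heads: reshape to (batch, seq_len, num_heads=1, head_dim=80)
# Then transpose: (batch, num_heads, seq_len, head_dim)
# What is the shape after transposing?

Input shape: (25, 112, 80)
  -> after reshape: (25, 112, 1, 80)
Output shape: (25, 1, 112, 80)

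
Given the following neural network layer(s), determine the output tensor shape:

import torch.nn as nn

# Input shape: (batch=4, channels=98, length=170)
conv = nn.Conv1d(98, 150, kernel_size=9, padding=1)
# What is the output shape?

Input shape: (4, 98, 170)
Output shape: (4, 150, 164)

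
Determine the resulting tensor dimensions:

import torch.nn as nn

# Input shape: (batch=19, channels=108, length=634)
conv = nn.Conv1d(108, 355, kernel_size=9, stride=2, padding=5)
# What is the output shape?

Input shape: (19, 108, 634)
Output shape: (19, 355, 318)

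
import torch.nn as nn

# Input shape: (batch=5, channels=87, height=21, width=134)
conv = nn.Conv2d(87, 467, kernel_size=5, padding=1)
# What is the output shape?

Input shape: (5, 87, 21, 134)
Output shape: (5, 467, 19, 132)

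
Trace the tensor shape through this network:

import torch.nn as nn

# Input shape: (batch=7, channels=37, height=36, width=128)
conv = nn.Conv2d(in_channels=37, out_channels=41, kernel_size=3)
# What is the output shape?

Input shape: (7, 37, 36, 128)
Output shape: (7, 41, 34, 126)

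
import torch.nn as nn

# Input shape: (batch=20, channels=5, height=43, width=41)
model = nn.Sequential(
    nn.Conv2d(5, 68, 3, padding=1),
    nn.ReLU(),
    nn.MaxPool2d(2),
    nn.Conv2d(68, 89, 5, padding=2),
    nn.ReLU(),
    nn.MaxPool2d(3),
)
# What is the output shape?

Input shape: (20, 5, 43, 41)
  -> after first Conv2d: (20, 68, 43, 41)
  -> after first MaxPool2d: (20, 68, 21, 20)
  -> after second Conv2d: (20, 89, 21, 20)
Output shape: (20, 89, 7, 6)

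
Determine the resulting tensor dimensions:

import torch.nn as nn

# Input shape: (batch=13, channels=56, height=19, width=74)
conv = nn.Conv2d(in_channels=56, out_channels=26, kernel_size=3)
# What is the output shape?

Input shape: (13, 56, 19, 74)
Output shape: (13, 26, 17, 72)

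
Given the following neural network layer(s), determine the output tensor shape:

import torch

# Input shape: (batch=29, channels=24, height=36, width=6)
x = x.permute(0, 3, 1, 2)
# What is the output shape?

Input shape: (29, 24, 36, 6)
Output shape: (29, 6, 24, 36)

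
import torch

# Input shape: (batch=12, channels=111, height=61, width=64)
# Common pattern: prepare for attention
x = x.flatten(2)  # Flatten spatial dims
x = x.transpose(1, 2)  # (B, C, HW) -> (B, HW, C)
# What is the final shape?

Input shape: (12, 111, 61, 64)
  -> after flatten(2): (12, 111, 3904)
Output shape: (12, 3904, 111)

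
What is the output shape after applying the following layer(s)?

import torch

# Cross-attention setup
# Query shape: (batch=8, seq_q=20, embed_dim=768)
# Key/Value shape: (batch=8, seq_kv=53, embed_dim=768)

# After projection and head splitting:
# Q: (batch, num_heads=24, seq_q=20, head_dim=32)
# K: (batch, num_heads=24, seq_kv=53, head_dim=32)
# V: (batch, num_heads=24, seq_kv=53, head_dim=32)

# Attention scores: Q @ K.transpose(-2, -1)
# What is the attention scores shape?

Input shape: (8, 20, 768)
Output shape: (8, 24, 20, 53)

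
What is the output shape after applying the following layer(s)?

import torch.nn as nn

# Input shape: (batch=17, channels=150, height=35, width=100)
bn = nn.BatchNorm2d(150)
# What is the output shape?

Input shape: (17, 150, 35, 100)
Output shape: (17, 150, 35, 100)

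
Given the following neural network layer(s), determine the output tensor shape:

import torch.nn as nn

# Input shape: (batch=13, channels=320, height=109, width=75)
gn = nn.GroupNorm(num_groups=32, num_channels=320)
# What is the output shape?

Input shape: (13, 320, 109, 75)
Output shape: (13, 320, 109, 75)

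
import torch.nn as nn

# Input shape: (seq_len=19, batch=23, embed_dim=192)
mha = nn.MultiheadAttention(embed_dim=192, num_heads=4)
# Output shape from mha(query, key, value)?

Input shape: (19, 23, 192)
Output shape: (19, 23, 192)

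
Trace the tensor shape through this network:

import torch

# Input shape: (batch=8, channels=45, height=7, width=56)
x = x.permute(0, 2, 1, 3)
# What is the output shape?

Input shape: (8, 45, 7, 56)
Output shape: (8, 7, 45, 56)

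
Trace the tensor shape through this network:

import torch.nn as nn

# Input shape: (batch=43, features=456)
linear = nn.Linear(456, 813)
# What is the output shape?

Input shape: (43, 456)
Output shape: (43, 813)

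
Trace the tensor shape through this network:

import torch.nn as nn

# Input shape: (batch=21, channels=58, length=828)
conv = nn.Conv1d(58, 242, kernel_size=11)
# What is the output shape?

Input shape: (21, 58, 828)
Output shape: (21, 242, 818)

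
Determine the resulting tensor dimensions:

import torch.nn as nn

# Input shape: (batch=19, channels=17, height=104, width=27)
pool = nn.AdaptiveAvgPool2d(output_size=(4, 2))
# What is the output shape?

Input shape: (19, 17, 104, 27)
Output shape: (19, 17, 4, 2)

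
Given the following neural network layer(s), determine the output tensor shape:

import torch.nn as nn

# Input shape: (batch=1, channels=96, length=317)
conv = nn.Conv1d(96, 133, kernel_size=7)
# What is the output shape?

Input shape: (1, 96, 317)
Output shape: (1, 133, 311)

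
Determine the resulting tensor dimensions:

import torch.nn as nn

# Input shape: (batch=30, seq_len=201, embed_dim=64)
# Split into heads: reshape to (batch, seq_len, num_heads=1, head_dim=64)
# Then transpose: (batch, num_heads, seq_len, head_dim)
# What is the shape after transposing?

Input shape: (30, 201, 64)
  -> after reshape: (30, 201, 1, 64)
Output shape: (30, 1, 201, 64)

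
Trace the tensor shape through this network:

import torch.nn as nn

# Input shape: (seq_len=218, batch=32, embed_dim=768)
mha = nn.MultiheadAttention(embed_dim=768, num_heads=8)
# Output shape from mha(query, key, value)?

Input shape: (218, 32, 768)
Output shape: (218, 32, 768)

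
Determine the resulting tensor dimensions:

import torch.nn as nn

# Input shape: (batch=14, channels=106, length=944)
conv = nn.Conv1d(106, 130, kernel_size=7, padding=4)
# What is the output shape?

Input shape: (14, 106, 944)
Output shape: (14, 130, 946)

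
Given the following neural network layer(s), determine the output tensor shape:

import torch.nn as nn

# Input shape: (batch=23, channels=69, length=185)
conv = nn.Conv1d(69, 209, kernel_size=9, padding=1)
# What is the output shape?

Input shape: (23, 69, 185)
Output shape: (23, 209, 179)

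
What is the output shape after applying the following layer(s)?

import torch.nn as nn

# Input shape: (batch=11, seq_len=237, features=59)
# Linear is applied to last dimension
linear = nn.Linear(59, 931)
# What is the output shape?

Input shape: (11, 237, 59)
Output shape: (11, 237, 931)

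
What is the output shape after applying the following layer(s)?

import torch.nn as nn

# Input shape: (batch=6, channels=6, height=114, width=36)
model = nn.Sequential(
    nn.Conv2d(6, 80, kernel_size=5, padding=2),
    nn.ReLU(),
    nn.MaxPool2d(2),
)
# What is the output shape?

Input shape: (6, 6, 114, 36)
  -> after Conv2d: (6, 80, 114, 36)
  -> after ReLU: (6, 80, 114, 36)
Output shape: (6, 80, 57, 18)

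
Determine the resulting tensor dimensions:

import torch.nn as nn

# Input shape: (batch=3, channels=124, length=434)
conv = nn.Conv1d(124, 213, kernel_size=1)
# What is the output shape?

Input shape: (3, 124, 434)
Output shape: (3, 213, 434)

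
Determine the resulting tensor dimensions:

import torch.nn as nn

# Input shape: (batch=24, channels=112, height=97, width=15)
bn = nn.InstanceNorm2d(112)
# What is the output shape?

Input shape: (24, 112, 97, 15)
Output shape: (24, 112, 97, 15)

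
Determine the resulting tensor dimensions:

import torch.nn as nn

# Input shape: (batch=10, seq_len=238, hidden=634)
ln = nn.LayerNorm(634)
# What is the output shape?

Input shape: (10, 238, 634)
Output shape: (10, 238, 634)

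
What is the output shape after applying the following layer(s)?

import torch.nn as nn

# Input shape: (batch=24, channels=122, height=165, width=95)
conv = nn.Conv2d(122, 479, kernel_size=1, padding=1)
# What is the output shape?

Input shape: (24, 122, 165, 95)
Output shape: (24, 479, 167, 97)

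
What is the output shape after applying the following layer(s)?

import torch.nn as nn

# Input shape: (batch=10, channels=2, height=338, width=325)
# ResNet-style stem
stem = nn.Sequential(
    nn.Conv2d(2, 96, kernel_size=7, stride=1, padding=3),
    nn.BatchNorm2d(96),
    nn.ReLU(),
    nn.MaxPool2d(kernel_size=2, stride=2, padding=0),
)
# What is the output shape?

Input shape: (10, 2, 338, 325)
  -> after Conv2d 7x7 stride=1: (10, 96, 338, 325)
Output shape: (10, 96, 169, 162)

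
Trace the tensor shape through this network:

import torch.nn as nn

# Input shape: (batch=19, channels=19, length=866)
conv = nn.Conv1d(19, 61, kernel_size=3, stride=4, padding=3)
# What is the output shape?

Input shape: (19, 19, 866)
Output shape: (19, 61, 218)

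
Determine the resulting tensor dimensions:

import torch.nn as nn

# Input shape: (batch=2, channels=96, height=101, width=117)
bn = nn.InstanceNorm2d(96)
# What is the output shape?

Input shape: (2, 96, 101, 117)
Output shape: (2, 96, 101, 117)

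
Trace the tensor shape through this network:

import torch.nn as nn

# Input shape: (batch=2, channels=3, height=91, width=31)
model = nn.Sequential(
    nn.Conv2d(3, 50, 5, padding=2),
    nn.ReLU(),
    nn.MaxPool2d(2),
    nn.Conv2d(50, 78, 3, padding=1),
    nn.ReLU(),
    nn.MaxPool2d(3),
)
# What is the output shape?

Input shape: (2, 3, 91, 31)
  -> after first Conv2d: (2, 50, 91, 31)
  -> after first MaxPool2d: (2, 50, 45, 15)
  -> after second Conv2d: (2, 78, 45, 15)
Output shape: (2, 78, 15, 5)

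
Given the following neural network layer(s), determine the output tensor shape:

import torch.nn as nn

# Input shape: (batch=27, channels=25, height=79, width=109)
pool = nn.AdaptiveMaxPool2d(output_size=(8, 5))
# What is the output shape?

Input shape: (27, 25, 79, 109)
Output shape: (27, 25, 8, 5)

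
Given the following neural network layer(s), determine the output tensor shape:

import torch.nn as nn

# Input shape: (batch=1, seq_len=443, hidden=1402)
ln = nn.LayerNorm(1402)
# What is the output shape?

Input shape: (1, 443, 1402)
Output shape: (1, 443, 1402)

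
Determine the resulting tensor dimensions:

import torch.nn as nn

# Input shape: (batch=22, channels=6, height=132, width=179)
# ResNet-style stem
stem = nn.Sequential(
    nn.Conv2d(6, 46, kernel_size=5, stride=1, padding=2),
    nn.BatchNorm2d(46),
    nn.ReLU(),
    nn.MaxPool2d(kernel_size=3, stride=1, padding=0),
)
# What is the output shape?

Input shape: (22, 6, 132, 179)
  -> after Conv2d 5x5 stride=1: (22, 46, 132, 179)
Output shape: (22, 46, 130, 177)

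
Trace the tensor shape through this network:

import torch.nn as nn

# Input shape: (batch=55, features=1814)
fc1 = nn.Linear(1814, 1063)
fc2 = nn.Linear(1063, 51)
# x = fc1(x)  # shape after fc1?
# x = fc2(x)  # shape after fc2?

Input shape: (55, 1814)
  -> after fc1: (55, 1063)
Output shape: (55, 51)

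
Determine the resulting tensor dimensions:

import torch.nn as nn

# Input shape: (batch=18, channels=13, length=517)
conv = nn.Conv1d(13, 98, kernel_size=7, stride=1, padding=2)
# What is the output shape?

Input shape: (18, 13, 517)
Output shape: (18, 98, 515)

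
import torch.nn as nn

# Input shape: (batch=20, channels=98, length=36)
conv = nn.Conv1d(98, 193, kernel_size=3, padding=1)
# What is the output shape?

Input shape: (20, 98, 36)
Output shape: (20, 193, 36)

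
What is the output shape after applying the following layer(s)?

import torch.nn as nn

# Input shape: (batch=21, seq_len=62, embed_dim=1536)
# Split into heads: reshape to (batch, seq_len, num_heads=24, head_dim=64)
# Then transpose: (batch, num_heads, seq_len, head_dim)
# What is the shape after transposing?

Input shape: (21, 62, 1536)
  -> after reshape: (21, 62, 24, 64)
Output shape: (21, 24, 62, 64)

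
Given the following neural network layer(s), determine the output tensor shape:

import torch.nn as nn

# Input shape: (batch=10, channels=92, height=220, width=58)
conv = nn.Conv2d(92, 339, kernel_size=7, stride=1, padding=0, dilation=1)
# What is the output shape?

Input shape: (10, 92, 220, 58)
Output shape: (10, 339, 214, 52)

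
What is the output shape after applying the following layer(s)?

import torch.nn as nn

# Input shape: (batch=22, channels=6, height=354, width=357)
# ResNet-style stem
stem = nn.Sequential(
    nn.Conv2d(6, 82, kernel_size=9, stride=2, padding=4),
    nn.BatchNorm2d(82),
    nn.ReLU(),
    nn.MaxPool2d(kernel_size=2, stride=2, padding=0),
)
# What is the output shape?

Input shape: (22, 6, 354, 357)
  -> after Conv2d 9x9 stride=2: (22, 82, 177, 179)
Output shape: (22, 82, 88, 89)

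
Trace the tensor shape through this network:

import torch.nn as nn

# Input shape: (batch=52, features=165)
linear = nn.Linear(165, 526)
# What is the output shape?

Input shape: (52, 165)
Output shape: (52, 526)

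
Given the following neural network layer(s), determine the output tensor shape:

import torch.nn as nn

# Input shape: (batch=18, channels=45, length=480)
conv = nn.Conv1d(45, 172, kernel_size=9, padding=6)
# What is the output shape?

Input shape: (18, 45, 480)
Output shape: (18, 172, 484)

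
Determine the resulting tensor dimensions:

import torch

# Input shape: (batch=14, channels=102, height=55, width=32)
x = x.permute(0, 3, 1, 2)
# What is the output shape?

Input shape: (14, 102, 55, 32)
Output shape: (14, 32, 102, 55)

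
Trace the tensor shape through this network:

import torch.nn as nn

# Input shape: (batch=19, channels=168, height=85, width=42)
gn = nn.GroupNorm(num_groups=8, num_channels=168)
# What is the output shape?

Input shape: (19, 168, 85, 42)
Output shape: (19, 168, 85, 42)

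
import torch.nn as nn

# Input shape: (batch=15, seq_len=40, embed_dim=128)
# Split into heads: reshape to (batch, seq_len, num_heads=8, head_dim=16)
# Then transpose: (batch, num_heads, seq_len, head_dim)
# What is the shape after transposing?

Input shape: (15, 40, 128)
  -> after reshape: (15, 40, 8, 16)
Output shape: (15, 8, 40, 16)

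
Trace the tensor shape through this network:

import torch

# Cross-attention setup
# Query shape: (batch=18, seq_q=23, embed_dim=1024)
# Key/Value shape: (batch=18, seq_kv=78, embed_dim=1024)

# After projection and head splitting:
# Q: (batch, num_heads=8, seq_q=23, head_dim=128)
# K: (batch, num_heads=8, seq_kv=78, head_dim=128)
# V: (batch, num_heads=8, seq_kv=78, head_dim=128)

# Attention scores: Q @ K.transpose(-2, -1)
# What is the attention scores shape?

Input shape: (18, 23, 1024)
Output shape: (18, 8, 23, 78)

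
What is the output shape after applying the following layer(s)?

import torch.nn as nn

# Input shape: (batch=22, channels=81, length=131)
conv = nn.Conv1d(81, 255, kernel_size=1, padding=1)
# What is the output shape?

Input shape: (22, 81, 131)
Output shape: (22, 255, 133)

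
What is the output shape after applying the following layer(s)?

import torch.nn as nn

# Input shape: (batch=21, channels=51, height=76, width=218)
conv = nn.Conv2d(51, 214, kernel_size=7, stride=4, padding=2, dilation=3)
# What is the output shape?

Input shape: (21, 51, 76, 218)
Output shape: (21, 214, 16, 51)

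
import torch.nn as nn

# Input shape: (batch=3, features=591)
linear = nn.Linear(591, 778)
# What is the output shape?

Input shape: (3, 591)
Output shape: (3, 778)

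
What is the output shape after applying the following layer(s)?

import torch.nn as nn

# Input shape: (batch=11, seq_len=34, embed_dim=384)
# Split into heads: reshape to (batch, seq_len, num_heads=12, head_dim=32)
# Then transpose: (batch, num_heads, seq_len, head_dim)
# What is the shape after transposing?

Input shape: (11, 34, 384)
  -> after reshape: (11, 34, 12, 32)
Output shape: (11, 12, 34, 32)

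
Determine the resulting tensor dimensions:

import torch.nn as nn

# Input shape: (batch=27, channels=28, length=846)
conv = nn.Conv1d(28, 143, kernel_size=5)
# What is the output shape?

Input shape: (27, 28, 846)
Output shape: (27, 143, 842)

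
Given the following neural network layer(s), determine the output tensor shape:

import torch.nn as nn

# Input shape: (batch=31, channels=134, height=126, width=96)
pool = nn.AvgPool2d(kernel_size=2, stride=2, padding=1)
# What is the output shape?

Input shape: (31, 134, 126, 96)
Output shape: (31, 134, 64, 49)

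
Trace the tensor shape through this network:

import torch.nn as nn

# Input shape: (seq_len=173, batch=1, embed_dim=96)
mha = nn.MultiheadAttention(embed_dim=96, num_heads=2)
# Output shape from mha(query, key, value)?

Input shape: (173, 1, 96)
Output shape: (173, 1, 96)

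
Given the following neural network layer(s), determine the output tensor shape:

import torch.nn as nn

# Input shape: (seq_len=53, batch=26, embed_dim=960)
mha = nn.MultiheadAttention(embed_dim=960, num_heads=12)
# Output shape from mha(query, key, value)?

Input shape: (53, 26, 960)
Output shape: (53, 26, 960)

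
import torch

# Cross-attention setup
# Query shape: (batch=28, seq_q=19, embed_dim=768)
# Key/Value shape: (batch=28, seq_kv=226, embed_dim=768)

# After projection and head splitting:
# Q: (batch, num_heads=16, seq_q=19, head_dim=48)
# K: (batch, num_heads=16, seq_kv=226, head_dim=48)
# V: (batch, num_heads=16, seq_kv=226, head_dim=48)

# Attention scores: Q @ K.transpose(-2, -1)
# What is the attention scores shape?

Input shape: (28, 19, 768)
Output shape: (28, 16, 19, 226)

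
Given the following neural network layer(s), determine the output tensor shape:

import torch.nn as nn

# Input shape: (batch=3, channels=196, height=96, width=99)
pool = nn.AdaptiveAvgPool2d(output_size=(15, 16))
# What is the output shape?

Input shape: (3, 196, 96, 99)
Output shape: (3, 196, 15, 16)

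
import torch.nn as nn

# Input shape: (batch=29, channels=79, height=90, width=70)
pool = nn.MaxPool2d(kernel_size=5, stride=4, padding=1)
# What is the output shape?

Input shape: (29, 79, 90, 70)
Output shape: (29, 79, 22, 17)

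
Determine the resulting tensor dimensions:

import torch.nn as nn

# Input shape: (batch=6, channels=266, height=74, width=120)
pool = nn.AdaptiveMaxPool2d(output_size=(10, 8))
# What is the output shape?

Input shape: (6, 266, 74, 120)
Output shape: (6, 266, 10, 8)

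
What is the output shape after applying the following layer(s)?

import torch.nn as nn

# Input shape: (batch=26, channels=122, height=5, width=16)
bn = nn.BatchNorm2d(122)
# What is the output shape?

Input shape: (26, 122, 5, 16)
Output shape: (26, 122, 5, 16)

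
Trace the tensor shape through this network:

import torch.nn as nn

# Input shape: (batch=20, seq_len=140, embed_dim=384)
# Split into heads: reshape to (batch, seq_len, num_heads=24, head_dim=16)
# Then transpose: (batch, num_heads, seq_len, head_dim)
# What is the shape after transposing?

Input shape: (20, 140, 384)
  -> after reshape: (20, 140, 24, 16)
Output shape: (20, 24, 140, 16)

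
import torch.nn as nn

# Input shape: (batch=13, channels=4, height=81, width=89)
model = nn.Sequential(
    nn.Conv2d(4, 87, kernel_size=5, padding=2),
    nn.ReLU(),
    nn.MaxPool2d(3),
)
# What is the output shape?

Input shape: (13, 4, 81, 89)
  -> after Conv2d: (13, 87, 81, 89)
  -> after ReLU: (13, 87, 81, 89)
Output shape: (13, 87, 27, 29)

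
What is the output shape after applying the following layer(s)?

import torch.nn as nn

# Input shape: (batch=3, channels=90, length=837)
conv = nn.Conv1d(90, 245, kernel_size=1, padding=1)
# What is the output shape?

Input shape: (3, 90, 837)
Output shape: (3, 245, 839)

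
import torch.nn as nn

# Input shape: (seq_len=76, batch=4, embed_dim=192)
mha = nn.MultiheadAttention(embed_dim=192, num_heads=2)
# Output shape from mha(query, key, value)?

Input shape: (76, 4, 192)
Output shape: (76, 4, 192)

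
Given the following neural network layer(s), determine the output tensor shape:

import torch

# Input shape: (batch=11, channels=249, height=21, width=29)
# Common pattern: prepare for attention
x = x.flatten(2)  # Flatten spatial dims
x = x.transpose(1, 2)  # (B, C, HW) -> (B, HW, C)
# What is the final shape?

Input shape: (11, 249, 21, 29)
  -> after flatten(2): (11, 249, 609)
Output shape: (11, 609, 249)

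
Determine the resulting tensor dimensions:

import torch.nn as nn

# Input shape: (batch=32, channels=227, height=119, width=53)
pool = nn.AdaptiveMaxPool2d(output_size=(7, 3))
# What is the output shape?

Input shape: (32, 227, 119, 53)
Output shape: (32, 227, 7, 3)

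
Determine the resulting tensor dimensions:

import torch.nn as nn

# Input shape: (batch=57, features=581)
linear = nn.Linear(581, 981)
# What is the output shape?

Input shape: (57, 581)
Output shape: (57, 981)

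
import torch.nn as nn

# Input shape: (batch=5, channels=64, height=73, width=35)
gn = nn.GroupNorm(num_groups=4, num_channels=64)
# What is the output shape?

Input shape: (5, 64, 73, 35)
Output shape: (5, 64, 73, 35)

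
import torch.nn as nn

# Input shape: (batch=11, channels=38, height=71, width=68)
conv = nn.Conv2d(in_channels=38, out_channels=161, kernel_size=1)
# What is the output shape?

Input shape: (11, 38, 71, 68)
Output shape: (11, 161, 71, 68)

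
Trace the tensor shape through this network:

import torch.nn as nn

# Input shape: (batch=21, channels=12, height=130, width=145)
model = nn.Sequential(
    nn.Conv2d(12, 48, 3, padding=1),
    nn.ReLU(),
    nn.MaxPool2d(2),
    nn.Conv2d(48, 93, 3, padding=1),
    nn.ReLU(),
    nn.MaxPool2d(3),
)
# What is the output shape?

Input shape: (21, 12, 130, 145)
  -> after first Conv2d: (21, 48, 130, 145)
  -> after first MaxPool2d: (21, 48, 65, 72)
  -> after second Conv2d: (21, 93, 65, 72)
Output shape: (21, 93, 21, 24)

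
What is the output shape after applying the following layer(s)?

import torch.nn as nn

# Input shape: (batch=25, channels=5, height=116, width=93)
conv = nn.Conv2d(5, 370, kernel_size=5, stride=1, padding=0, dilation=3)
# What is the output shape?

Input shape: (25, 5, 116, 93)
Output shape: (25, 370, 104, 81)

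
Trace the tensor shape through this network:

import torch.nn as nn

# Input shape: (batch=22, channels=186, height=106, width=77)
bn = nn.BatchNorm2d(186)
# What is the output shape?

Input shape: (22, 186, 106, 77)
Output shape: (22, 186, 106, 77)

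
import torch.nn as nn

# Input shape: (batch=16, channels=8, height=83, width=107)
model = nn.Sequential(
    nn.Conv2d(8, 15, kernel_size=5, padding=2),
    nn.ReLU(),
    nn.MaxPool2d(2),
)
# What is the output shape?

Input shape: (16, 8, 83, 107)
  -> after Conv2d: (16, 15, 83, 107)
  -> after ReLU: (16, 15, 83, 107)
Output shape: (16, 15, 41, 53)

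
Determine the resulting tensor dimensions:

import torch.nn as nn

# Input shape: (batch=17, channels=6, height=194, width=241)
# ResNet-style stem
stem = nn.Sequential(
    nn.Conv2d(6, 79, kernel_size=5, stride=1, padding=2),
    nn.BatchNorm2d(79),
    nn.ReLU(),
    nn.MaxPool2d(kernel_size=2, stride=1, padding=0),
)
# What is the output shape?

Input shape: (17, 6, 194, 241)
  -> after Conv2d 5x5 stride=1: (17, 79, 194, 241)
Output shape: (17, 79, 193, 240)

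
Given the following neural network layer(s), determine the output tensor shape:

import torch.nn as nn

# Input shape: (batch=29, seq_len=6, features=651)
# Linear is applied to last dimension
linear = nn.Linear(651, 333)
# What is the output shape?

Input shape: (29, 6, 651)
Output shape: (29, 6, 333)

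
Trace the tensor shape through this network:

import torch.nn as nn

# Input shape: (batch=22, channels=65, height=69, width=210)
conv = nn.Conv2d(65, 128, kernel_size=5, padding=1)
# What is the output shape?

Input shape: (22, 65, 69, 210)
Output shape: (22, 128, 67, 208)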